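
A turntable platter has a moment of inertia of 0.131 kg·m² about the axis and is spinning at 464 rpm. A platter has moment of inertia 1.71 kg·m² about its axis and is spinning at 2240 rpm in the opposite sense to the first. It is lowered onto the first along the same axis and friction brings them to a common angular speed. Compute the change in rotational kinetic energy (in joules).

The coupling torques are internal; angular momentum about the shared axis is conserved.
Taking A's sense as positive: L = (0.1310)(464) − (1.710)(2240) = -3770 kg·m²·rpm.
Combined I = 0.1310 + 1.710 = 1.841 kg·m².
ω_f = L / I = -3770 / 1.841 = -2048 rpm.
KE_i = ½ΣIω² = 47200 J; KE_f = ½(1.841)(214.4)² = 42320 J.

ΔKE ≈ -4880 J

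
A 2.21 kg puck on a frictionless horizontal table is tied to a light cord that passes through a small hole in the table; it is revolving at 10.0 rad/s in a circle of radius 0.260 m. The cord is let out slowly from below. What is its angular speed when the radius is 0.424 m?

No torque about the axis ⇒ m r₁² ω₁ = m r₂² ω₂.
ω₂ = ω₁ (r₁/r₂)² = (10.0)(0.260/0.424)² = 3.760 rad/s.

ω₂ ≈ 3.76 rad/s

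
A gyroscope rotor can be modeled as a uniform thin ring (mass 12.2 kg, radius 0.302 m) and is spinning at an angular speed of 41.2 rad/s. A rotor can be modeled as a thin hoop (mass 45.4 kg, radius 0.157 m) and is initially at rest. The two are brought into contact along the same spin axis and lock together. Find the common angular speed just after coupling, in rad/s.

|ω_f| ≈ 20.5 rad/s

The coupling torques are internal; angular momentum about the shared axis is conserved.
Moments of inertia: I_A = (12.2)(0.302)² = 1.113 kg·m²; I_B = (45.4)(0.157)² = 1.119 kg·m².
Taking A's sense as positive: L = (1.113)(41.2) = 45.84 kg·m²·rad/s.
Combined I = 1.113 + 1.119 = 2.232 kg·m².
ω_f = L / I = 45.84 / 2.232 = 20.54 rad/s.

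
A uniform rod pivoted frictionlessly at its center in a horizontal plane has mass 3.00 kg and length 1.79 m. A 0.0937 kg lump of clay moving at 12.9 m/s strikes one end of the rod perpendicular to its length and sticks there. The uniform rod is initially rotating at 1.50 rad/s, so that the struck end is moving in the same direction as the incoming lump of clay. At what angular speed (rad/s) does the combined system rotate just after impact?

|ω_f| ≈ 2.61 rad/s

The axle reaction passes through the pivot and exerts no torque about it; angular momentum about the pivot is conserved through the impact.
I_p = (1/12)(3.00)(1.79)² = 0.8010 kg·m². Taking the sense of the lump of clay's angular momentum as positive, L_{lump} = m v R = (0.0937)(12.9)(1.79/2) = 1.082 kg·m²/s.
L_i = +I_p ω_p + m v R = +(0.8010)(1.50) + 1.082 = 2.283 kg·m²/s.
After sticking, I_f = I_p + m R² = 0.8010 + (0.0937)(1.79/2)² = 0.8761 kg·m².
ω_f = L_i / I_f = 2.283 / 0.8761 = 2.606 rad/s.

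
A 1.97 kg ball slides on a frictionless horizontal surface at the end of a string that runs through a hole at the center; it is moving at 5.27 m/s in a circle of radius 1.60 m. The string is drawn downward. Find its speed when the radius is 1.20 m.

v₂ ≈ 7.03 m/s

Central (radial) force ⇒ zero torque about the center ⇒ m v r is constant.
v₂ = v₁ r₁ / r₂ = (5.27)(1.60) / (1.20) = 7.027 m/s.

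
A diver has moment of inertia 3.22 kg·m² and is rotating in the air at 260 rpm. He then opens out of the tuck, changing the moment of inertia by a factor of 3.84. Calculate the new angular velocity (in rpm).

ω₂ ≈ 67.7 rpm

With no external torque about the axis, L is conserved: I₁ω₁ = I₂ω₂.
I₂ = 3.84 × 3.22 = 12.36 kg·m².
ω₂ = I₁ω₁ / I₂ = (3.220)(260 rpm) / (12.36) = 67.71 rpm.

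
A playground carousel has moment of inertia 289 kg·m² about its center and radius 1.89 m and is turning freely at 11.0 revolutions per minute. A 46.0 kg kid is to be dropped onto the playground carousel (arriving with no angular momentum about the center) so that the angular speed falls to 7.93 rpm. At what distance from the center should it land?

The added mass arrives with no angular momentum about the center, and any external torque about the center is negligible, so the system's angular momentum is conserved.
I_p ω_i = (I_p + m r²) ω_f ⇒ m r² = I_p(ω_i/ω_f − 1) = 289.0(11.0/7.93 − 1) = 111.9 kg·m².
r = √(111.9/46.0) = 1.560 m.

r ≈ 1.56 m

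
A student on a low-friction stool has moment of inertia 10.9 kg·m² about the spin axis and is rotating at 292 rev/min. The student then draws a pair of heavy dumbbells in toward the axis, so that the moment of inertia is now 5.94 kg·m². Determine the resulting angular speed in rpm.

No external torque acts about the spin axis, so angular momentum is conserved.
ω₂ = I₁ω₁ / I₂ = (10.90)(292 rpm) / (5.940) = 535.8 rpm.

ω₂ ≈ 536 rpm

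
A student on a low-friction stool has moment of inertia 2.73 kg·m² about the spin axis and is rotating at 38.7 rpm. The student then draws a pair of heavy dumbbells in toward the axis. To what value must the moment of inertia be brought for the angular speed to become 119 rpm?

No external torque acts about the spin axis, so angular momentum is conserved.
I₂ = I₁ω₁ / ω₂ = (2.73)(38.7) / (119) = 0.8878 kg·m².

I₂ ≈ 0.888 kg·m²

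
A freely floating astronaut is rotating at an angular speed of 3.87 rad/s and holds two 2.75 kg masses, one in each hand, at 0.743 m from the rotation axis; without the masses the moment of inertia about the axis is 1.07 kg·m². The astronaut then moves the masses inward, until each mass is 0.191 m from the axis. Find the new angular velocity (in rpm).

With no external torque about the axis, L is conserved: I₁ω₁ = I₂ω₂.
I₁ = 1.07 + 2(2.75)(0.743)² = 4.106 kg·m²; I₂ = 1.07 + 2(2.75)(0.191)² = 1.271 kg·m².
ω₂ = I₁ω₁ / I₂ = (4.106)(3.87 rad/s) / (1.271) = 12.51 rad/s = 119.4 rpm.

ω₂ ≈ 119 rpm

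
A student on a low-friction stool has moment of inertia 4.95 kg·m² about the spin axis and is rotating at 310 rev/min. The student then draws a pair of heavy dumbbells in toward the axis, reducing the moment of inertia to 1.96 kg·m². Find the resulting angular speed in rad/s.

ω₂ ≈ 82.0 rad/s

No external torque acts about the spin axis, so angular momentum is conserved.
ω₂ = I₁ω₁ / I₂ = (4.950)(310 rpm) / (1.960) = 782.9 rpm = 81.99 rad/s.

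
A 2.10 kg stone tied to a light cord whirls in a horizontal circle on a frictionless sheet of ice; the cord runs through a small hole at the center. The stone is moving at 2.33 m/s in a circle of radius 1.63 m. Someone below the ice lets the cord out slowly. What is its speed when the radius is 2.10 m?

v₂ ≈ 1.81 m/s

Central (radial) force ⇒ zero torque about the center ⇒ m v r is constant.
v₂ = v₁ r₁ / r₂ = (2.33)(1.63) / (2.10) = 1.809 m/s.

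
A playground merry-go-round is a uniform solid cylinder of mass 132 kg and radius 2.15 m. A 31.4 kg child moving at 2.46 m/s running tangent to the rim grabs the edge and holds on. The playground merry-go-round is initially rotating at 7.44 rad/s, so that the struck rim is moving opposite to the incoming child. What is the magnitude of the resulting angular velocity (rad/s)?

|ω_f| ≈ 4.67 rad/s

About the axle the impulsive forces during the collision are internal, so angular momentum about that axis is conserved.
I_p = ½(132)(2.15)² = 305.1 kg·m². Taking the sense of the child's angular momentum as positive, L_{child} = m v R = (31.4)(2.46)(2.15) = 166.1 kg·m²/s.
L_i = −I_p ω_p + m v R = −(305.1)(7.44) + 166.1 = -2104 kg·m²/s.
After sticking, I_f = I_p + m R² = 305.1 + (31.4)(2.15)² = 450.2 kg·m².
ω_f = L_i / I_f = -2104 / 450.2 = -4.673 rad/s.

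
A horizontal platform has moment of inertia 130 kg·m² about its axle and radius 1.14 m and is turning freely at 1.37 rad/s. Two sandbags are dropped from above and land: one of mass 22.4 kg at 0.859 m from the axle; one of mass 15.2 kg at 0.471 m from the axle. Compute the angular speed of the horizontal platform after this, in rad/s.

No external torque acts about the axle; L_before = L_after.
Added inertia Σmr² = (22.4)(0.859)² + (15.2)(0.471)² = 19.90 kg·m²; I_f = 130.0 + 19.90 = 149.9 kg·m².
ω_f = I_p ω_i / I_f = (130.0)(1.37) / 149.9 = 1.188 rad/s.

ω_f ≈ 1.19 rad/s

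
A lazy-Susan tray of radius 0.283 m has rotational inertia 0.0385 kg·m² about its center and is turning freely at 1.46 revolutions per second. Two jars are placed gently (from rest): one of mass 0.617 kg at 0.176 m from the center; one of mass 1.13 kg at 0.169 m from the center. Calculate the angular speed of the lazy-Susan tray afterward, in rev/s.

ω_f ≈ 0.625 rev/s

The added mass arrives with no angular momentum about the center, and any external torque about the center is negligible, so the system's angular momentum is conserved.
Added inertia Σmr² = (0.617)(0.176)² + (1.13)(0.169)² = 0.05139 kg·m²; I_f = 0.03850 + 0.05139 = 0.08989 kg·m².
ω_f = I_p ω_i / I_f = (0.03850)(1.46) / 0.08989 = 0.6253 rev/s.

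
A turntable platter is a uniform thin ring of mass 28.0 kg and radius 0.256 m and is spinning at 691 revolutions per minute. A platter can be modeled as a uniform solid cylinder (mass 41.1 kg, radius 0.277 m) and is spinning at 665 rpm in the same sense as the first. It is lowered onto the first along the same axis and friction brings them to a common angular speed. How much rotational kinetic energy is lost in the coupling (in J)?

ΔKE lost ≈ 3.14 J

No external torque acts about the common axis, so total angular momentum is conserved.
Moments of inertia: I_A = (28.0)(0.256)² = 1.835 kg·m²; I_B = ½(41.1)(0.277)² = 1.577 kg·m².
Taking A's sense as positive: L = (1.835)(691) + (1.577)(665) = 2317 kg·m²·rpm.
Combined I = 1.835 + 1.577 = 3.412 kg·m².
ω_f = L / I = 2317 / 3.412 = 679.0 rpm.
KE_i = ½ΣIω² = 8628 J; KE_f = ½(3.412)(71.10)² = 8624 J.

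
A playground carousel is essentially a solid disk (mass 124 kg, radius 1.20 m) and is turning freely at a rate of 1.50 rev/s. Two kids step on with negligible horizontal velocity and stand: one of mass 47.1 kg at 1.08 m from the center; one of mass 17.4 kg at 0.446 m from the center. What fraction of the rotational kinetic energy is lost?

fraction ≈ 0.395

The added mass arrives with no angular momentum about the center, and any external torque about the center is negligible, so the system's angular momentum is conserved.
I_p = ½(124)(1.20)² = 89.28 kg·m².
Added inertia Σmr² = (47.1)(1.08)² + (17.4)(0.446)² = 58.40 kg·m²; I_f = 89.28 + 58.40 = 147.7 kg·m².
ω_f = I_p ω_i / I_f = (89.28)(1.50) / 147.7 = 0.9068 rev/s.
KE_i = ½(89.28)(9.425 rad/s)² = 3965 J; KE_f = ½(147.7)(5.698)² = 2397 J.
Fraction lost = 0.3954.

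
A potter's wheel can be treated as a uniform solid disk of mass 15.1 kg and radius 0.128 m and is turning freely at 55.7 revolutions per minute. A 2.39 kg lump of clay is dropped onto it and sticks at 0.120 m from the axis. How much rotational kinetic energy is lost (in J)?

No external torque acts about the axis; L_before = L_after.
I_p = ½(15.1)(0.128)² = 0.1237 kg·m².
Added inertia Σmr² = (2.39)(0.120)² = 0.03442 kg·m²; I_f = 0.1237 + 0.03442 = 0.1581 kg·m².
ω_f = I_p ω_i / I_f = (0.1237)(55.7) / 0.1581 = 43.58 rpm.
KE_i = ½(0.1237)(5.833 rad/s)² = 2.104 J; KE_f = ½(0.1581)(4.563)² = 1.646 J.

energy lost ≈ 0.458 J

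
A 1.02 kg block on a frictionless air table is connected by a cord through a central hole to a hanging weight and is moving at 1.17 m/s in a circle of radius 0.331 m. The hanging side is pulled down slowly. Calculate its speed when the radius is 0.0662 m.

v₂ ≈ 5.85 m/s

Central (radial) force ⇒ zero torque about the center ⇒ m v r is constant.
v₂ = v₁ r₁ / r₂ = (1.17)(0.331) / (0.0662) = 5.850 m/s.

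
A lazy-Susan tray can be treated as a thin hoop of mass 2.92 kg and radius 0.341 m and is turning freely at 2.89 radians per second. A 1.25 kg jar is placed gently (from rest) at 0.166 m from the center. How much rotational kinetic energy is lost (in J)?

energy lost ≈ 0.131 J

No external torque acts about the center; L_before = L_after.
I_p = (2.92)(0.341)² = 0.3395 kg·m².
Added inertia Σmr² = (1.25)(0.166)² = 0.03445 kg·m²; I_f = 0.3395 + 0.03445 = 0.3740 kg·m².
ω_f = I_p ω_i / I_f = (0.3395)(2.89) / 0.3740 = 2.624 rad/s.
KE_i = ½(0.3395)(2.890 rad/s)² = 1.418 J; KE_f = ½(0.3740)(2.624)² = 1.287 J.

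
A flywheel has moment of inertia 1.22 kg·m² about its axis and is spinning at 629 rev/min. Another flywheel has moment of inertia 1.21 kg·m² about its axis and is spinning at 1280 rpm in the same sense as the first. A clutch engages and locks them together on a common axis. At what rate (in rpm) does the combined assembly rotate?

|ω_f| ≈ 953 rpm

No external torque acts about the common axis, so total angular momentum is conserved.
Taking A's sense as positive: L = (1.220)(629) + (1.210)(1280) = 2316 kg·m²·rpm.
Combined I = 1.220 + 1.210 = 2.430 kg·m².
ω_f = L / I = 2316 / 2.430 = 953.2 rpm.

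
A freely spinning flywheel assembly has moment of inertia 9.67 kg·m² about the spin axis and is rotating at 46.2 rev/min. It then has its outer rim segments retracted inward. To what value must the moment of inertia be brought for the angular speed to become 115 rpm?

With no external torque about the axis, L is conserved: I₁ω₁ = I₂ω₂.
I₂ = I₁ω₁ / ω₂ = (9.67)(46.2) / (115) = 3.885 kg·m².

I₂ ≈ 3.88 kg·m²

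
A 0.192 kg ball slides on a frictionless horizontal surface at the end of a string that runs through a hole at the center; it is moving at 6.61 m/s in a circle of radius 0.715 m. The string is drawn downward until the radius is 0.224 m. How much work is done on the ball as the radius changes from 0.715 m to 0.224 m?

Central (radial) force ⇒ zero torque about the center ⇒ m v r is constant.
v₂ = v₁ r₁ / r₂ = (6.61)(0.715) / (0.224) = 21.10 m/s.
W = ΔKE = ½m(v₂² − v₁²) = 38.54 J.

W ≈ 38.5 J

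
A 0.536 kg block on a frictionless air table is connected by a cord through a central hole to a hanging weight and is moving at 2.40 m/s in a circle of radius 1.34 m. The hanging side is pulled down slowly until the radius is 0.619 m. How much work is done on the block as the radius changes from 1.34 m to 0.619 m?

W ≈ 5.69 J

Central (radial) force ⇒ zero torque about the center ⇒ m v r is constant.
v₂ = v₁ r₁ / r₂ = (2.40)(1.34) / (0.619) = 5.195 m/s.
W = ΔKE = ½m(v₂² − v₁²) = 5.690 J.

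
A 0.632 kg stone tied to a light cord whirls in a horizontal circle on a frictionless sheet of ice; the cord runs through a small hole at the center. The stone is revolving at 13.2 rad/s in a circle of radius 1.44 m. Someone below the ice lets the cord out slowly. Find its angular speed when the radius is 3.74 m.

ω₂ ≈ 1.96 rad/s

The constraining force is radial, so m r² ω about the center is conserved.
ω₂ = ω₁ (r₁/r₂)² = (13.2)(1.44/3.74)² = 1.957 rad/s.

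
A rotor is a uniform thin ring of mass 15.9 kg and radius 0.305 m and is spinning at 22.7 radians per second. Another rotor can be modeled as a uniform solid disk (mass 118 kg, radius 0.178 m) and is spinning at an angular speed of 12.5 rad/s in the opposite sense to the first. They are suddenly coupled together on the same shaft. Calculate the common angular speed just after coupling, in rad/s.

|ω_f| ≈ 3.05 rad/s

No external torque acts about the common axis, so total angular momentum is conserved.
Moments of inertia: I_A = (15.9)(0.305)² = 1.479 kg·m²; I_B = ½(118)(0.178)² = 1.869 kg·m².
Taking A's sense as positive: L = (1.479)(22.7) − (1.869)(12.5) = 10.21 kg·m²·rad/s.
Combined I = 1.479 + 1.869 = 3.348 kg·m².
ω_f = L / I = 10.21 / 3.348 = 3.049 rad/s.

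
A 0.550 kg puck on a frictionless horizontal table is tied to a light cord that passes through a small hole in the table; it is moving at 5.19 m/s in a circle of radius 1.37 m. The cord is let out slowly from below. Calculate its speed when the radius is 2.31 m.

Central (radial) force ⇒ zero torque about the center ⇒ m v r is constant.
v₂ = v₁ r₁ / r₂ = (5.19)(1.37) / (2.31) = 3.078 m/s.

v₂ ≈ 3.08 m/s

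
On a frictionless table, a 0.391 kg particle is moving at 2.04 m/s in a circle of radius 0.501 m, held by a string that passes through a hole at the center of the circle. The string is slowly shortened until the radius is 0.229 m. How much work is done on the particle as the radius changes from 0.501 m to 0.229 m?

The only horizontal force on the mass is along the cord (radial), so it exerts no torque about the hole and angular momentum m v r is conserved.
v₂ = v₁ r₁ / r₂ = (2.04)(0.501) / (0.229) = 4.463 m/s.
W = ΔKE = ½m(v₂² − v₁²) = 3.081 J.

W ≈ 3.08 J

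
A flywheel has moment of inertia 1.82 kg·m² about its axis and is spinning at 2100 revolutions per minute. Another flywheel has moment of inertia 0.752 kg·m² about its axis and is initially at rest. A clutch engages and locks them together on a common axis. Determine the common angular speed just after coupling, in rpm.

The coupling torques are internal; angular momentum about the shared axis is conserved.
Taking A's sense as positive: L = (1.820)(2100) = 3822 kg·m²·rpm.
Combined I = 1.820 + 0.7520 = 2.572 kg·m².
ω_f = L / I = 3822 / 2.572 = 1486 rpm.

|ω_f| ≈ 1490 rpm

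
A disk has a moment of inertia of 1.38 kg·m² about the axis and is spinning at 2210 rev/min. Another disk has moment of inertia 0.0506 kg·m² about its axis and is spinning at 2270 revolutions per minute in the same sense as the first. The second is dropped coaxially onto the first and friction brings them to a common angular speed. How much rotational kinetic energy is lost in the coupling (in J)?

No external torque acts about the common axis, so total angular momentum is conserved.
Taking A's sense as positive: L = (1.380)(2210) + (0.05060)(2270) = 3165 kg·m²·rpm.
Combined I = 1.380 + 0.05060 = 1.431 kg·m².
ω_f = L / I = 3165 / 1.431 = 2212 rpm.
KE_i = ½ΣIω² = 38390 J; KE_f = ½(1.431)(231.7)² = 38390 J.

ΔKE lost ≈ 0.963 J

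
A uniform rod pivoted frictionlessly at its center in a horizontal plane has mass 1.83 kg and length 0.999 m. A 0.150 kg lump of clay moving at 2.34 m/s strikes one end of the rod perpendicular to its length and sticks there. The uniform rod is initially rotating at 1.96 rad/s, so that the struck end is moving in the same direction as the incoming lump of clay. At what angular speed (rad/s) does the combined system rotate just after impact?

|ω_f| ≈ 2.50 rad/s

About the pivot the impulsive forces during the collision are internal, so angular momentum about that axis is conserved.
I_p = (1/12)(1.83)(0.999)² = 0.1522 kg·m². Taking the sense of the lump of clay's angular momentum as positive, L_{lump} = m v R = (0.150)(2.34)(0.999/2) = 0.1753 kg·m²/s.
L_i = +I_p ω_p + m v R = +(0.1522)(1.96) + 0.1753 = 0.4736 kg·m²/s.
After sticking, I_f = I_p + m R² = 0.1522 + (0.150)(0.999/2)² = 0.1896 kg·m².
ω_f = L_i / I_f = 0.4736 / 0.1896 = 2.498 rad/s.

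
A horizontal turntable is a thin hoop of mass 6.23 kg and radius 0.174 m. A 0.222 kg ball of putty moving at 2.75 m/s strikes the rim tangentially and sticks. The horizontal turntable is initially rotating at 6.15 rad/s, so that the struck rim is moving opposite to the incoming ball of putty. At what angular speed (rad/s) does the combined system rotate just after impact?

The axle reaction passes through the axle and exerts no torque about it; angular momentum about the axle is conserved through the impact.
I_p = (6.23)(0.174)² = 0.1886 kg·m². Taking the sense of the ball of putty's angular momentum as positive, L_{ball} = m v R = (0.222)(2.75)(0.174) = 0.1062 kg·m²/s.
L_i = −I_p ω_p + m v R = −(0.1886)(6.15) + 0.1062 = -1.054 kg·m²/s.
After sticking, I_f = I_p + m R² = 0.1886 + (0.222)(0.174)² = 0.1953 kg·m².
ω_f = L_i / I_f = -1.054 / 0.1953 = -5.395 rad/s.

|ω_f| ≈ 5.39 rad/s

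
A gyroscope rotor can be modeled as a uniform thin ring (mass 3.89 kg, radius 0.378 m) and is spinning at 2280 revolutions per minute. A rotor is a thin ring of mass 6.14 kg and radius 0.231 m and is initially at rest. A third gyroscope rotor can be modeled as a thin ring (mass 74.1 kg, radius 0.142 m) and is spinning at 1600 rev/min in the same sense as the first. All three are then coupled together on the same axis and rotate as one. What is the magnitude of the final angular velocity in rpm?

No external torque acts about the common axis, so total angular momentum is conserved.
Moments of inertia: I_A = (3.89)(0.378)² = 0.5558 kg·m²; I_B = (6.14)(0.231)² = 0.3276 kg·m²; I_C = (74.1)(0.142)² = 1.494 kg·m².
Taking A's sense as positive: L = (0.5558)(2280) + (1.494)(1600) = 3658 kg·m²·rpm.
Combined I = 0.5558 + 0.3276 + 1.494 = 2.378 kg·m².
ω_f = L / I = 3658 / 2.378 = 1538 rpm.

|ω_f| ≈ 1540 rpm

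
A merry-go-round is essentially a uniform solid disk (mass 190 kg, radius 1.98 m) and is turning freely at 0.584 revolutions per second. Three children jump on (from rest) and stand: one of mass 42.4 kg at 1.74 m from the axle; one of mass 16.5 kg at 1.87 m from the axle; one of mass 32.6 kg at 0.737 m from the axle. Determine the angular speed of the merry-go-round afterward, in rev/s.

The added mass arrives with no angular momentum about the axle, and any external torque about the axle is negligible, so the system's angular momentum is conserved.
I_p = ½(190)(1.98)² = 372.4 kg·m².
Added inertia Σmr² = (42.4)(1.74)² + (16.5)(1.87)² + (32.6)(0.737)² = 203.8 kg·m²; I_f = 372.4 + 203.8 = 576.2 kg·m².
ω_f = I_p ω_i / I_f = (372.4)(0.584) / 576.2 = 0.3775 rev/s.

ω_f ≈ 0.377 rev/s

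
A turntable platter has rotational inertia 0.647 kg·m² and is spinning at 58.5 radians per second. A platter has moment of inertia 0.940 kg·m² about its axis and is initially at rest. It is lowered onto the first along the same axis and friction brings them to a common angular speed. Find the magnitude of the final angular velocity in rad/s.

The coupling torques are internal; angular momentum about the shared axis is conserved.
Taking A's sense as positive: L = (0.6470)(58.5) = 37.85 kg·m²·rad/s.
Combined I = 0.6470 + 0.9400 = 1.587 kg·m².
ω_f = L / I = 37.85 / 1.587 = 23.85 rad/s.

|ω_f| ≈ 23.8 rad/s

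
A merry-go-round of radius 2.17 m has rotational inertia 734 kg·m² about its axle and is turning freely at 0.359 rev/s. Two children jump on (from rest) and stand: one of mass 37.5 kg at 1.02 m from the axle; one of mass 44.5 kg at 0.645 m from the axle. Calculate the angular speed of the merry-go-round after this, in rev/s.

ω_f ≈ 0.333 rev/s

No external torque acts about the axle; L_before = L_after.
Added inertia Σmr² = (37.5)(1.02)² + (44.5)(0.645)² = 57.53 kg·m²; I_f = 734.0 + 57.53 = 791.5 kg·m².
ω_f = I_p ω_i / I_f = (734.0)(0.359) / 791.5 = 0.3329 rev/s.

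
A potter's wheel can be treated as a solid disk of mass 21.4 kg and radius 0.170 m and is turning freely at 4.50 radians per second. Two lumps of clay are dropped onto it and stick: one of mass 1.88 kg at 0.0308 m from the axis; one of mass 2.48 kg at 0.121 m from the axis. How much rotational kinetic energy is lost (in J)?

energy lost ≈ 0.343 J

The added mass arrives with no angular momentum about the axis, and any external torque about the axis is negligible, so the system's angular momentum is conserved.
I_p = ½(21.4)(0.170)² = 0.3092 kg·m².
Added inertia Σmr² = (1.88)(0.0308)² + (2.48)(0.121)² = 0.03809 kg·m²; I_f = 0.3092 + 0.03809 = 0.3473 kg·m².
ω_f = I_p ω_i / I_f = (0.3092)(4.50) / 0.3473 = 4.006 rad/s.
KE_i = ½(0.3092)(4.500 rad/s)² = 3.131 J; KE_f = ½(0.3473)(4.006)² = 2.788 J.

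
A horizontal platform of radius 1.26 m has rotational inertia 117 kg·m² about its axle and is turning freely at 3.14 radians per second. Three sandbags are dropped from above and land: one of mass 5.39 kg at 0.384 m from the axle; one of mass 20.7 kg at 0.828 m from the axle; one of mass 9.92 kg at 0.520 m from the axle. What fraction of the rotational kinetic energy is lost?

fraction ≈ 0.131

No external torque acts about the axle; L_before = L_after.
Added inertia Σmr² = (5.39)(0.384)² + (20.7)(0.828)² + (9.92)(0.520)² = 17.67 kg·m²; I_f = 117.0 + 17.67 = 134.7 kg·m².
ω_f = I_p ω_i / I_f = (117.0)(3.14) / 134.7 = 2.728 rad/s.
KE_i = ½(117.0)(3.140 rad/s)² = 576.8 J; KE_f = ½(134.7)(2.728)² = 501.1 J.
Fraction lost = 0.1312.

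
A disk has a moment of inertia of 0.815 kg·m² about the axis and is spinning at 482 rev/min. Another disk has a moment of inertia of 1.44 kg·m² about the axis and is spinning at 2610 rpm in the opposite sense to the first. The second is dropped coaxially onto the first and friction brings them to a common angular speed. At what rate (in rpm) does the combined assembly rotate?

No external torque acts about the common axis, so total angular momentum is conserved.
Taking A's sense as positive: L = (0.8150)(482) − (1.440)(2610) = -3366 kg·m²·rpm.
Combined I = 0.8150 + 1.440 = 2.255 kg·m².
ω_f = L / I = -3366 / 2.255 = -1492 rpm.

|ω_f| ≈ 1490 rpm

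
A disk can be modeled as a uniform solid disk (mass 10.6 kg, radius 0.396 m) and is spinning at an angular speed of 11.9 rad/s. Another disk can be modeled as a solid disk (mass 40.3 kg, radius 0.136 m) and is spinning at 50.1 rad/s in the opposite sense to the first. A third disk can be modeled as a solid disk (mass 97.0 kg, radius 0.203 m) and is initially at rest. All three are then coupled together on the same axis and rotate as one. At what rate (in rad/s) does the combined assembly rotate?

The coupling torques are internal; angular momentum about the shared axis is conserved.
Moments of inertia: I_A = ½(10.6)(0.396)² = 0.8311 kg·m²; I_B = ½(40.3)(0.136)² = 0.3727 kg·m²; I_C = ½(97.0)(0.203)² = 1.999 kg·m².
Taking A's sense as positive: L = (0.8311)(11.9) − (0.3727)(50.1) = -8.782 kg·m²·rad/s.
Combined I = 0.8311 + 0.3727 + 1.999 = 3.202 kg·m².
ω_f = L / I = -8.782 / 3.202 = -2.742 rad/s.

|ω_f| ≈ 2.74 rad/s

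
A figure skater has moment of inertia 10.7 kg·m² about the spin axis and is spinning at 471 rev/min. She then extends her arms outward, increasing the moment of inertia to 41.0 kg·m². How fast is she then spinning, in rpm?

No external torque acts about the spin axis, so angular momentum is conserved.
ω₂ = I₁ω₁ / I₂ = (10.70)(471 rpm) / (41.00) = 122.9 rpm.

ω₂ ≈ 123 rpm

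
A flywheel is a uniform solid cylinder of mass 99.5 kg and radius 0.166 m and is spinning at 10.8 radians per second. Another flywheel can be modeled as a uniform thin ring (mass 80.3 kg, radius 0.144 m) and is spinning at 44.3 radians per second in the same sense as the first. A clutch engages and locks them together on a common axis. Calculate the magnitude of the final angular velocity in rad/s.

The coupling torques are internal; angular momentum about the shared axis is conserved.
Moments of inertia: I_A = ½(99.5)(0.166)² = 1.371 kg·m²; I_B = (80.3)(0.144)² = 1.665 kg·m².
Taking A's sense as positive: L = (1.371)(10.8) + (1.665)(44.3) = 88.57 kg·m²·rad/s.
Combined I = 1.371 + 1.665 = 3.036 kg·m².
ω_f = L / I = 88.57 / 3.036 = 29.17 rad/s.

|ω_f| ≈ 29.2 rad/s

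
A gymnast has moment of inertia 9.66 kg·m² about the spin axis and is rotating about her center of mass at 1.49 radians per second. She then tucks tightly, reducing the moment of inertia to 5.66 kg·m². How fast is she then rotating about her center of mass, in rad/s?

ω₂ ≈ 2.54 rad/s

No external torque acts about the spin axis, so angular momentum is conserved.
ω₂ = I₁ω₁ / I₂ = (9.660)(1.49 rad/s) / (5.660) = 2.543 rad/s.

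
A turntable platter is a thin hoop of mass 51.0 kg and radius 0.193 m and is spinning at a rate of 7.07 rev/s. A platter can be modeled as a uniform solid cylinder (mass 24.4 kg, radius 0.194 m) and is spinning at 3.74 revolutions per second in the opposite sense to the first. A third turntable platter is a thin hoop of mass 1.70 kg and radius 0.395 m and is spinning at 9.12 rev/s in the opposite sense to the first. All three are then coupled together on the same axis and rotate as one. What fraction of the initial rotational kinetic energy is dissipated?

fraction ≈ 0.733

No external torque acts about the common axis, so total angular momentum is conserved.
Moments of inertia: I_A = (51.0)(0.193)² = 1.900 kg·m²; I_B = ½(24.4)(0.194)² = 0.4592 kg·m²; I_C = (1.70)(0.395)² = 0.2652 kg·m².
Taking A's sense as positive: L = (1.900)(7.07) − (0.4592)(3.74) − (0.2652)(9.12) = 9.295 kg·m²·rev/s.
Combined I = 1.900 + 0.4592 + 0.2652 = 2.624 kg·m².
ω_f = L / I = 9.295 / 2.624 = 3.542 rev/s.
KE_i = ½ΣIω² = 2437 J; KE_f = ½(2.624)(22.26)² = 649.8 J.
Fraction dissipated = (KE_i − KE_f)/KE_i = 0.7333.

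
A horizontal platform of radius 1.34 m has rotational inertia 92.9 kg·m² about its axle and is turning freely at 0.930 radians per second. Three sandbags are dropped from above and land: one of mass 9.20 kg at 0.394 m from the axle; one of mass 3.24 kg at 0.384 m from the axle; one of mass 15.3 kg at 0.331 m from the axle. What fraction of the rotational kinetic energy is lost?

No external torque acts about the axle; L_before = L_after.
Added inertia Σmr² = (9.20)(0.394)² + (3.24)(0.384)² + (15.3)(0.331)² = 3.582 kg·m²; I_f = 92.90 + 3.582 = 96.48 kg·m².
ω_f = I_p ω_i / I_f = (92.90)(0.930) / 96.48 = 0.8955 rad/s.
KE_i = ½(92.90)(0.9300 rad/s)² = 40.17 J; KE_f = ½(96.48)(0.8955)² = 38.68 J.
Fraction lost = 0.03713.

fraction ≈ 0.0371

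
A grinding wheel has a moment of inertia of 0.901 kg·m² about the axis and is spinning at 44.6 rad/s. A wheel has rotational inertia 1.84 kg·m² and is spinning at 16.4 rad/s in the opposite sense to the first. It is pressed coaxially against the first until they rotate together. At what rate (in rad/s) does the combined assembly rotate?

|ω_f| ≈ 3.65 rad/s

No external torque acts about the common axis, so total angular momentum is conserved.
Taking A's sense as positive: L = (0.9010)(44.6) − (1.840)(16.4) = 10.01 kg·m²·rad/s.
Combined I = 0.9010 + 1.840 = 2.741 kg·m².
ω_f = L / I = 10.01 / 2.741 = 3.651 rad/s.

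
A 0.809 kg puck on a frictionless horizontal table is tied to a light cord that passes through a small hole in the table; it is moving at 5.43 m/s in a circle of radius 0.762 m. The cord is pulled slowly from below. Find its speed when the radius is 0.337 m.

The only horizontal force on the mass is along the cord (radial), so it exerts no torque about the hole and angular momentum m v r is conserved.
v₂ = v₁ r₁ / r₂ = (5.43)(0.762) / (0.337) = 12.28 m/s.

v₂ ≈ 12.3 m/s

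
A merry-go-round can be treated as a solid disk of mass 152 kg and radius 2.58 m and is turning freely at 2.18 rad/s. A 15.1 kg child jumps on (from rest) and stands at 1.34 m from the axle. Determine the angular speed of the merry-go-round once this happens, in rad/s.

The added mass arrives with no angular momentum about the axle, and any external torque about the axle is negligible, so the system's angular momentum is conserved.
I_p = ½(152)(2.58)² = 505.9 kg·m².
Added inertia Σmr² = (15.1)(1.34)² = 27.11 kg·m²; I_f = 505.9 + 27.11 = 533.0 kg·m².
ω_f = I_p ω_i / I_f = (505.9)(2.18) / 533.0 = 2.069 rad/s.

ω_f ≈ 2.07 rad/s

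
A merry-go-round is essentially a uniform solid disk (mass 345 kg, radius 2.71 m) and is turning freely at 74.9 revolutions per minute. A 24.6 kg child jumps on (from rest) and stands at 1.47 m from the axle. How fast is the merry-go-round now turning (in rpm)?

No external torque acts about the axle; L_before = L_after.
I_p = ½(345)(2.71)² = 1267 kg·m².
Added inertia Σmr² = (24.6)(1.47)² = 53.16 kg·m²; I_f = 1267 + 53.16 = 1320 kg·m².
ω_f = I_p ω_i / I_f = (1267)(74.9) / 1320 = 71.88 rpm.

ω_f ≈ 71.9 rpm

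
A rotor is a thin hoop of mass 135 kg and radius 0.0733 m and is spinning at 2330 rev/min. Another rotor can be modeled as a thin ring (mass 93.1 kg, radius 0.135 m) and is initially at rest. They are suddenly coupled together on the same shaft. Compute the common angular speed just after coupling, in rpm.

The coupling torques are internal; angular momentum about the shared axis is conserved.
Moments of inertia: I_A = (135)(0.0733)² = 0.7253 kg·m²; I_B = (93.1)(0.135)² = 1.697 kg·m².
Taking A's sense as positive: L = (0.7253)(2330) = 1690 kg·m²·rpm.
Combined I = 0.7253 + 1.697 = 2.422 kg·m².
ω_f = L / I = 1690 / 2.422 = 697.8 rpm.

|ω_f| ≈ 698 rpm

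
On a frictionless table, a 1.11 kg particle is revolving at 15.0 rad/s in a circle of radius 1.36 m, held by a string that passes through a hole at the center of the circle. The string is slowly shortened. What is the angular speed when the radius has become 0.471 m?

No torque about the axis ⇒ m r₁² ω₁ = m r₂² ω₂.
ω₂ = ω₁ (r₁/r₂)² = (15.0)(1.36/0.471)² = 125.1 rad/s.

ω₂ ≈ 125 rad/s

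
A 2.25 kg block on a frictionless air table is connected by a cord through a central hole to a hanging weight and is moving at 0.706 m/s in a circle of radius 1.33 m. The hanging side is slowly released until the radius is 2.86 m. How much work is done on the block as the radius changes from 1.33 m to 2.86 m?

The only horizontal force on the mass is along the cord (radial), so it exerts no torque about the hole and angular momentum m v r is conserved.
v₂ = v₁ r₁ / r₂ = (0.706)(1.33) / (2.86) = 0.3283 m/s.
W = ΔKE = ½m(v₂² − v₁²) = -0.4395 J.

W ≈ -0.439 J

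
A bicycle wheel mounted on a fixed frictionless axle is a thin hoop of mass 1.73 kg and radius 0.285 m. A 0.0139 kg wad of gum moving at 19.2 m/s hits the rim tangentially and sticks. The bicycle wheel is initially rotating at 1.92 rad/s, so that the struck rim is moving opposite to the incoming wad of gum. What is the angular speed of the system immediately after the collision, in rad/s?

About the axle the impulsive forces during the collision are internal, so angular momentum about that axis is conserved.
I_p = (1.73)(0.285)² = 0.1405 kg·m². Taking the sense of the wad of gum's angular momentum as positive, L_{wad} = m v R = (0.0139)(19.2)(0.285) = 0.07606 kg·m²/s.
L_i = −I_p ω_p + m v R = −(0.1405)(1.92) + 0.07606 = -0.1937 kg·m²/s.
After sticking, I_f = I_p + m R² = 0.1405 + (0.0139)(0.285)² = 0.1416 kg·m².
ω_f = L_i / I_f = -0.1937 / 0.1416 = -1.368 rad/s.

|ω_f| ≈ 1.37 rad/s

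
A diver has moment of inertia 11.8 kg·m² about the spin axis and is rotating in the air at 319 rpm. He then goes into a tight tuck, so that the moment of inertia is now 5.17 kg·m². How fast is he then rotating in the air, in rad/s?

ω₂ ≈ 76.2 rad/s

With no external torque about the axis, L is conserved: I₁ω₁ = I₂ω₂.
ω₂ = I₁ω₁ / I₂ = (11.80)(319 rpm) / (5.170) = 728.1 rpm = 76.24 rad/s.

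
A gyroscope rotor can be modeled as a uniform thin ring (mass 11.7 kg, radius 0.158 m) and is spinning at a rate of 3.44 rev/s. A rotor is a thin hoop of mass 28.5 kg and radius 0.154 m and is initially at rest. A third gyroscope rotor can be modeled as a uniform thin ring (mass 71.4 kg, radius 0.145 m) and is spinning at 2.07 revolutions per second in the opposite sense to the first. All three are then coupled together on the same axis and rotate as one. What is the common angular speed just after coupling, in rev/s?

|ω_f| ≈ 0.852 rev/s

No external torque acts about the common axis, so total angular momentum is conserved.
Moments of inertia: I_A = (11.7)(0.158)² = 0.2921 kg·m²; I_B = (28.5)(0.154)² = 0.6759 kg·m²; I_C = (71.4)(0.145)² = 1.501 kg·m².
Taking A's sense as positive: L = (0.2921)(3.44) − (1.501)(2.07) = -2.103 kg·m²·rev/s.
Combined I = 0.2921 + 0.6759 + 1.501 = 2.469 kg·m².
ω_f = L / I = -2.103 / 2.469 = -0.8516 rev/s.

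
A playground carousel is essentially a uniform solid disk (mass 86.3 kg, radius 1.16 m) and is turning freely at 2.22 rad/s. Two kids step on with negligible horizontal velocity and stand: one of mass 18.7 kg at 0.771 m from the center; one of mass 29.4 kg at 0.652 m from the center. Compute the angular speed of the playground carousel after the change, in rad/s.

The added mass arrives with no angular momentum about the center, and any external torque about the center is negligible, so the system's angular momentum is conserved.
I_p = ½(86.3)(1.16)² = 58.06 kg·m².
Added inertia Σmr² = (18.7)(0.771)² + (29.4)(0.652)² = 23.61 kg·m²; I_f = 58.06 + 23.61 = 81.68 kg·m².
ω_f = I_p ω_i / I_f = (58.06)(2.22) / 81.68 = 1.578 rad/s.

ω_f ≈ 1.58 rad/s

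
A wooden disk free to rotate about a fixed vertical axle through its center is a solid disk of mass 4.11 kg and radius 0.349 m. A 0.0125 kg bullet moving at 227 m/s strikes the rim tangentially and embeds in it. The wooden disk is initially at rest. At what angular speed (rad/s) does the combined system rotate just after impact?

|ω_f| ≈ 3.93 rad/s

The axle reaction passes through the axle and exerts no torque about it; angular momentum about the axle is conserved through the impact.
I_p = ½(4.11)(0.349)² = 0.2503 kg·m². Taking the sense of the bullet's angular momentum as positive, L_{bullet} = m v R = (0.0125)(227)(0.349) = 0.9903 kg·m²/s.
L_i = 0 + 0.9903 = 0.9903 kg·m²/s.
After sticking, I_f = I_p + m R² = 0.2503 + (0.0125)(0.349)² = 0.2518 kg·m².
ω_f = L_i / I_f = 0.9903 / 0.2518 = 3.932 rad/s.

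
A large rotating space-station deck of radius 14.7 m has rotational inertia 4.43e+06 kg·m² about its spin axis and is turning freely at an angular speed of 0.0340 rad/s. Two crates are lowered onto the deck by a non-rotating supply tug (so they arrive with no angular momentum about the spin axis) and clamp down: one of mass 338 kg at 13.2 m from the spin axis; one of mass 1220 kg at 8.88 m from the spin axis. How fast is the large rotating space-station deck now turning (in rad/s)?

ω_f ≈ 0.0328 rad/s

The added mass arrives with no angular momentum about the spin axis, and any external torque about the spin axis is negligible, so the system's angular momentum is conserved.
Added inertia Σmr² = (338)(13.2)² + (1220)(8.88)² = 1.551e+05 kg·m²; I_f = 4.430e+06 + 1.551e+05 = 4.585e+06 kg·m².
ω_f = I_p ω_i / I_f = (4.430e+06)(0.0340) / 4.585e+06 = 0.03285 rad/s.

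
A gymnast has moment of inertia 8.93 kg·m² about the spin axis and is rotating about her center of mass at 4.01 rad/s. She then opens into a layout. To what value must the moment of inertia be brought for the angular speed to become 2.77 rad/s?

No external torque acts about the spin axis, so angular momentum is conserved.
I₂ = I₁ω₁ / ω₂ = (8.93)(4.01) / (2.77) = 12.93 kg·m².

I₂ ≈ 12.9 kg·m²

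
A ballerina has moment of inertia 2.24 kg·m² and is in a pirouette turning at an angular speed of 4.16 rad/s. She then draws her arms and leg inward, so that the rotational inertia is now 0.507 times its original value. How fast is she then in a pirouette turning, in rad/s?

ω₂ ≈ 8.21 rad/s

With no external torque about the axis, L is conserved: I₁ω₁ = I₂ω₂.
I₂ = 0.507 × 2.24 = 1.136 kg·m².
ω₂ = I₁ω₁ / I₂ = (2.240)(4.16 rad/s) / (1.136) = 8.205 rad/s.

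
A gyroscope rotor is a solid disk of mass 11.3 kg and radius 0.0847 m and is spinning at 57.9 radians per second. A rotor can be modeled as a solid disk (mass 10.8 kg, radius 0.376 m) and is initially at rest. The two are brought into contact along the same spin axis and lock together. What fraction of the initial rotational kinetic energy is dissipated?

fraction ≈ 0.950

The coupling torques are internal; angular momentum about the shared axis is conserved.
Moments of inertia: I_A = ½(11.3)(0.0847)² = 0.04053 kg·m²; I_B = ½(10.8)(0.376)² = 0.7634 kg·m².
Taking A's sense as positive: L = (0.04053)(57.9) = 2.347 kg·m²·rad/s.
Combined I = 0.04053 + 0.7634 = 0.8040 kg·m².
ω_f = L / I = 2.347 / 0.8040 = 2.919 rad/s.
KE_i = ½ΣIω² = 67.94 J; KE_f = ½(0.8040)(2.919)² = 3.425 J.
Fraction dissipated = (KE_i − KE_f)/KE_i = 0.9496.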